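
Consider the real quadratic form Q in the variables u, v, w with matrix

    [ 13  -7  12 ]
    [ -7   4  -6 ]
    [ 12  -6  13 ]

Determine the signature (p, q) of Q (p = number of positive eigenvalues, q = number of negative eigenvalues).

Applying the same elementary operations to the rows and columns of A produces a congruent diagonal matrix with entries 13, 3/13, 1.
Counting signs: 3 positive.

(3, 0)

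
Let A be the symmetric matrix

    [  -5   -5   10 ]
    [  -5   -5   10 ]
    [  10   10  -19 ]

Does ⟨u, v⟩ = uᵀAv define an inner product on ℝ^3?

no

Symmetric row and column elimination reduces A to a congruent diagonal form with pivots -5, 0, 1.
Counting signs: 1 positive, 1 negative, 1 zero.
Hence Q is indefinite.
⟨·,·⟩ is an inner product exactly when A is positive definite.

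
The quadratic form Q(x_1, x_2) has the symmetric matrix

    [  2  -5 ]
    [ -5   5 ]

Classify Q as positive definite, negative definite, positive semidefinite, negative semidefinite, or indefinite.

For the 2×2 matrix [[2, -5], [-5, 5]]: det = 2·5 − (-5)² = -15, trace = 7.
det < 0 so the eigenvalues have opposite signs; the form is indefinite.

indefinite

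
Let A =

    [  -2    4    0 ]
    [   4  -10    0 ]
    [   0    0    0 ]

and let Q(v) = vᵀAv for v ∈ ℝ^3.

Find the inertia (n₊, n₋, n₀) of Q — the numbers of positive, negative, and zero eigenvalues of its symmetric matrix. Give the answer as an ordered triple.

(0, 2, 1)

Applying the same elementary operations to the rows and columns of A produces a congruent diagonal matrix with entries -2, -2, 0.
Counting signs: 2 negative, 1 zero.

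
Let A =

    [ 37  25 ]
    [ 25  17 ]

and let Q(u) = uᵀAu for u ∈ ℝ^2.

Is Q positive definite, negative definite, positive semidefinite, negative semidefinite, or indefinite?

An LDLᵀ factorisation of A has diagonal entries 37, 4/37.
That gives 2 positive pivots.
Hence Q is positive definite.

positive definite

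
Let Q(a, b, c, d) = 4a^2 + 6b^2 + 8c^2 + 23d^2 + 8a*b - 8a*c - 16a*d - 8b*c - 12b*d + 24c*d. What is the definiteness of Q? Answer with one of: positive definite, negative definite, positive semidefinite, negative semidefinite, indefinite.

positive definite

The symmetric matrix of Q is A = [[4, 4, -4, -8], [4, 6, -4, -6], [-4, -4, 8, 12], [-8, -6, 12, 23]].
Leading principal minors: Δ_1 = 4, Δ_2 = 8, Δ_3 = 32, Δ_4 = 32.
All leading principal minors are positive, so by Sylvester's criterion Q is positive definite.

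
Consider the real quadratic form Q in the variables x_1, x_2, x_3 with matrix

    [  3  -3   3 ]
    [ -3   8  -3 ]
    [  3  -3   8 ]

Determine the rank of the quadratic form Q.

Congruent diagonalization of A (simultaneous row and column reduction) yields pivots 3, 5, 5.
So there are 3 positive pivots.
The rank is the number of nonzero pivots: 3.

3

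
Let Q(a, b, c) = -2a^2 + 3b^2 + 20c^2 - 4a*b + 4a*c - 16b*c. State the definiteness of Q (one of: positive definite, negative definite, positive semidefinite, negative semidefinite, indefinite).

The associated matrix is A = [[-2, -2, 2], [-2, 3, -8], [2, -8, 20]].
An LDLᵀ factorisation of A has diagonal entries -2, 5, 2.
Counting signs: 2 positive, 1 negative.
Hence Q is indefinite.

indefinite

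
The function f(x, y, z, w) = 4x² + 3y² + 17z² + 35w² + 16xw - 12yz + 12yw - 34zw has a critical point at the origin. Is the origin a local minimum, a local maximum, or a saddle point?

local minimum

The Hessian at the origin is H = [[8, 0, 0, 16], [0, 6, -12, 12], [0, -12, 34, -34], [16, 12, -34, 70]].
Row-reducing H symmetrically gives the diagonal entries 8, 6, 10, 4.
Counting signs: 4 positive.
H is positive definite, so the origin is a strict local minimum.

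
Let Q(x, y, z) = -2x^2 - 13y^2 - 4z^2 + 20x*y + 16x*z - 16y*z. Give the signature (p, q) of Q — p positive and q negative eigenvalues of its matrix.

Write A = [[-2, 10, 8], [10, -13, -8], [8, -8, -4]].
An LDLᵀ factorisation of A has diagonal entries -2, 37, 12/37.
Counting signs: 2 positive, 1 negative.

(2, 1)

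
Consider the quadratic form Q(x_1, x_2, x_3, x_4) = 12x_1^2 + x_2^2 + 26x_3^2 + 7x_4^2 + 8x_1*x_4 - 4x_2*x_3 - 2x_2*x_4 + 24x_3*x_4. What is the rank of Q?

4

The associated matrix is A = [[12, 0, 0, 4], [0, 1, -2, -1], [0, -2, 26, 12], [4, -1, 12, 7]].
Symmetric row and column elimination reduces A to a congruent diagonal form with pivots 12, 1, 22, 4/33.
So there are 4 positive pivots.
The rank is the number of nonzero pivots: 4.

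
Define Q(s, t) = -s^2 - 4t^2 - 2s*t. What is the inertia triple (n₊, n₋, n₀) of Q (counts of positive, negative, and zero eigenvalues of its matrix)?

(0, 2, 0)

The symmetric matrix is A = [[-1, -1], [-1, -4]].
Applying the same elementary operations to the rows and columns of A produces a congruent diagonal matrix with entries -1, -3.
So there are 2 negative pivots.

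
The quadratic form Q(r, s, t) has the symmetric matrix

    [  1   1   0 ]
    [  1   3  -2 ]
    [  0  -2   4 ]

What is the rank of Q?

Symmetric row and column elimination reduces A to a congruent diagonal form with pivots 1, 2, 2.
That gives 3 positive pivots.
The rank is the number of nonzero pivots: 3.

3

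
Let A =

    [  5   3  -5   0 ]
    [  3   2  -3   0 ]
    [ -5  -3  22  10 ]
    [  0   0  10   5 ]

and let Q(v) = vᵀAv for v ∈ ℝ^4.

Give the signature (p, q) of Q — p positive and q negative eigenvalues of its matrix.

Applying the same elementary operations to the rows and columns of A produces a congruent diagonal matrix with entries 5, 1/5, 17, -15/17.
So there are 3 positive, 1 negative pivots.

(3, 1)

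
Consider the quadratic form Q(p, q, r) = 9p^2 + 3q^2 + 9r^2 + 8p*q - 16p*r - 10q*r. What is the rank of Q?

3

Write A = [[9, 4, -8], [4, 3, -5], [-8, -5, 9]].
Row-reducing A symmetrically gives the diagonal entries 9, 11/9, 2/11.
So there are 3 positive pivots.
The rank is the number of nonzero pivots: 3.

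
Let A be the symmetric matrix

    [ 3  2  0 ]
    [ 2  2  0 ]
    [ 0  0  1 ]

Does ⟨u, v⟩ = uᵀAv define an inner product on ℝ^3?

yes

Leading principal minors: Δ_1 = 3, Δ_2 = 2, Δ_3 = 2.
All leading principal minors are positive, so by Sylvester's criterion Q is positive definite.
⟨·,·⟩ is an inner product exactly when A is positive definite.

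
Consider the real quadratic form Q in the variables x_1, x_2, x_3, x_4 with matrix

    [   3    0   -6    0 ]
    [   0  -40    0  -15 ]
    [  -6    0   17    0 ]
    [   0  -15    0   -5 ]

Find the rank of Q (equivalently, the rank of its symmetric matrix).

4

An LDLᵀ factorisation of A has diagonal entries 3, -40, 5, 5/8.
Counting signs: 3 positive, 1 negative.
The rank is the number of nonzero pivots: 4.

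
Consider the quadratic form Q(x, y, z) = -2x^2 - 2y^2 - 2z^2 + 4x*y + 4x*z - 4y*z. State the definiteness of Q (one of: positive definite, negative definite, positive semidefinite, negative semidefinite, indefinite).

Write A = [[-2, 2, 2], [2, -2, -2], [2, -2, -2]].
Applying the same elementary operations to the rows and columns of A produces a congruent diagonal matrix with entries -2, 0, 0.
That gives 1 negative, 2 zero pivots.
Hence Q is negative semidefinite.

negative semidefinite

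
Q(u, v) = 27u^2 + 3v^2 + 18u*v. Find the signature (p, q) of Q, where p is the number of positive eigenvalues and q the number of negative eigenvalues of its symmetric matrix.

(1, 0)

Write A = [[27, 9], [9, 3]].
Applying the same elementary operations to the rows and columns of A produces a congruent diagonal matrix with entries 27, 0.
That gives 1 positive, 1 zero pivots.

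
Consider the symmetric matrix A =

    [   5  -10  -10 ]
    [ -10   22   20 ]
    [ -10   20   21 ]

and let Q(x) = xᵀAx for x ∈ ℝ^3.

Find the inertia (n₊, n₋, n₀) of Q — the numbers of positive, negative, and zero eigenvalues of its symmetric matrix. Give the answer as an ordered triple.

Applying the same elementary operations to the rows and columns of A produces a congruent diagonal matrix with entries 5, 2, 1.
Counting signs: 3 positive.

(3, 0, 0)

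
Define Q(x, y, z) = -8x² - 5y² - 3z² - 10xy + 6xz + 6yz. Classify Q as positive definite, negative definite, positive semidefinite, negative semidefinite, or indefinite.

negative definite

The symmetric matrix of Q is A = [[-8, -5, 3], [-5, -5, 3], [3, 3, -3]].
Leading principal minors: Δ_1 = -8, Δ_2 = 15, Δ_3 = -18.
The signs alternate starting with Δ_1 < 0, so by Sylvester's criterion Q is negative definite.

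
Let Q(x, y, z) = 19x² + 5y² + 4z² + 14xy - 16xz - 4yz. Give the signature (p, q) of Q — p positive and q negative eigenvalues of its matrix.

The associated matrix is A = [[19, 7, -8], [7, 5, -2], [-8, -2, 4]].
An LDLᵀ factorisation of A has diagonal entries 19, 46/19, 6/23.
Counting signs: 3 positive.

(3, 0)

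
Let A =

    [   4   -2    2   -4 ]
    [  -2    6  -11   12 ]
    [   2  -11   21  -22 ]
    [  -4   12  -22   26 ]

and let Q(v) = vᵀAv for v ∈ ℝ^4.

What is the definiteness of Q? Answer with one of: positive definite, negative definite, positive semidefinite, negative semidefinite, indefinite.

Applying the same elementary operations to the rows and columns of A produces a congruent diagonal matrix with entries 4, 5, 0, 2.
Counting signs: 3 positive, 1 zero.
Hence Q is positive semidefinite.

positive semidefinite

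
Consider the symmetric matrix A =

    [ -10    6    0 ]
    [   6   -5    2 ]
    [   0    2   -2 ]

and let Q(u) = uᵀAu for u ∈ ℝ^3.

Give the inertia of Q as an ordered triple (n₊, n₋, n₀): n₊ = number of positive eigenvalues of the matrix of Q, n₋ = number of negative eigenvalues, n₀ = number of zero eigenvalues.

(1, 2, 0)

Congruent diagonalization of A (simultaneous row and column reduction) yields pivots -10, -7/5, 6/7.
Counting signs: 1 positive, 2 negative.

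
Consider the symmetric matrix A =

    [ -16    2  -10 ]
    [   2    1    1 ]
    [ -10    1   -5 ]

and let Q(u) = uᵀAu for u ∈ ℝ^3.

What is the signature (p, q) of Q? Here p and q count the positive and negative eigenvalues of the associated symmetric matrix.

(2, 1)

Congruent diagonalization of A (simultaneous row and column reduction) yields pivots -16, 5/4, 6/5.
Counting signs: 2 positive, 1 negative.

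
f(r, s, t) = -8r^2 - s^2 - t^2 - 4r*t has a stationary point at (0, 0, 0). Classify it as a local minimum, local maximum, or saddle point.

local maximum

The Hessian at the origin is H = [[-16, 0, -4], [0, -2, 0], [-4, 0, -2]].
Applying the same elementary operations to the rows and columns of H produces a congruent diagonal matrix with entries -16, -2, -1.
So there are 3 negative pivots.
H is negative definite, so the origin is a strict local maximum.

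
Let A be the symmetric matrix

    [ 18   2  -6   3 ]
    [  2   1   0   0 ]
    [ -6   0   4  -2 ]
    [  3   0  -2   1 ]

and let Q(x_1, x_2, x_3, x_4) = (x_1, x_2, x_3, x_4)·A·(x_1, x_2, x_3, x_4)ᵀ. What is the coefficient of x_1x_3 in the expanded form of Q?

The coefficient of x_1x_3 is A[1,3] + A[3,1] = 2·(-6) = -12.

-12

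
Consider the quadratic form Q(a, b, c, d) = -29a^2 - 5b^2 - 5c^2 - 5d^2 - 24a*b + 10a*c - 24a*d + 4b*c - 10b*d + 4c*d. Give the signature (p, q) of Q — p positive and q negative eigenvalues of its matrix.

(0, 3)

Write A = [[-29, -12, 5, -12], [-12, -5, 2, -5], [5, 2, -5, 2], [-12, -5, 2, -5]].
Symmetric row and column elimination reduces A to a congruent diagonal form with pivots -29, -1/29, -4, 0.
Counting signs: 3 negative, 1 zero.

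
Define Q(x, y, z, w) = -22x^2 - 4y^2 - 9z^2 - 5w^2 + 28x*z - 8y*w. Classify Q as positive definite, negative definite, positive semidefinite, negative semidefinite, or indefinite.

The symmetric matrix of Q is A = [[-22, 0, 14, 0], [0, -4, 0, -4], [14, 0, -9, 0], [0, -4, 0, -5]].
Leading principal minors: Δ_1 = -22, Δ_2 = 88, Δ_3 = -8, Δ_4 = 8.
The signs alternate starting with Δ_1 < 0, so by Sylvester's criterion Q is negative definite.

negative definite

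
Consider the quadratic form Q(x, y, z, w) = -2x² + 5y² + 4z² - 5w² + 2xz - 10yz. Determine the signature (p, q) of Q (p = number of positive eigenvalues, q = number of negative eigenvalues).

The symmetric matrix is A = [[-2, 0, 1, 0], [0, 5, -5, 0], [1, -5, 4, 0], [0, 0, 0, -5]].
Applying the same elementary operations to the rows and columns of A produces a congruent diagonal matrix with entries -2, 5, -1/2, -5.
So there are 1 positive, 3 negative pivots.

(1, 3)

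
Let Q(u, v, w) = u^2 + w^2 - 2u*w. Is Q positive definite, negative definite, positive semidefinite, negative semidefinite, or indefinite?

The symmetric matrix is A = [[1, 0, -1], [0, 0, 0], [-1, 0, 1]].
Symmetric row and column elimination reduces A to a congruent diagonal form with pivots 1, 0, 0.
That gives 1 positive, 2 zero pivots.
Hence Q is positive semidefinite.

positive semidefinite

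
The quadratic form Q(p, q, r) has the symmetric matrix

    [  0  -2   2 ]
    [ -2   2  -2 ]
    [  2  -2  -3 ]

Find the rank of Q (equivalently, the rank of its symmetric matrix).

Row reduction of A gives 3 nonzero rows, so rank A = 3.

3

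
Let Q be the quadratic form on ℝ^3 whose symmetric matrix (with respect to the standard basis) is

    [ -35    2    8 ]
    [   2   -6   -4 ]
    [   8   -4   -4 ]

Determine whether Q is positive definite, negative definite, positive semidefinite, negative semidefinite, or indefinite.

negative definite

Leading principal minors: Δ_1 = -35, Δ_2 = 206, Δ_3 = -8.
The signs alternate starting with Δ_1 < 0, so by Sylvester's criterion Q is negative definite.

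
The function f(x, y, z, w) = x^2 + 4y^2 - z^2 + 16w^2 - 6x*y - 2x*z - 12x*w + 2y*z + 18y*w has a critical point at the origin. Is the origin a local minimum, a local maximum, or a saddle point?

saddle point

The Hessian at the origin is H = [[2, -6, -2, -12], [-6, 8, 2, 18], [-2, 2, -2, 0], [-12, 18, 0, 32]].
Symmetric row and column elimination reduces H to a congruent diagonal form with pivots 2, -10, -12/5, 2.
Counting signs: 2 positive, 2 negative.
H is indefinite, so the origin is a saddle point.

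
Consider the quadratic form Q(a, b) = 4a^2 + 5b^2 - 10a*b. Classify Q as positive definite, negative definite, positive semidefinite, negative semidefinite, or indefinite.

The associated matrix is A = [[4, -5], [-5, 5]].
Congruent diagonalization of A (simultaneous row and column reduction) yields pivots 4, -5/4.
That gives 1 positive, 1 negative pivots.
Hence Q is indefinite.

indefinite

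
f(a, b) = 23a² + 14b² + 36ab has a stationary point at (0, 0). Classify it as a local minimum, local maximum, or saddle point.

saddle point

The Hessian at the origin is H = [[46, 36], [36, 28]].
det H = 46·28 − (36)² = -8 < 0, so H is indefinite.
Therefore the origin is a saddle point.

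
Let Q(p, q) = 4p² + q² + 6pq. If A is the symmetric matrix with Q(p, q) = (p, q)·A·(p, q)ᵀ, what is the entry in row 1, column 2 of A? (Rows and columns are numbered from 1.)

3

The coefficient of p·q in Q is 6. For a symmetric A this equals A[1,2] + A[2,1] = 2·A[1,2].
So A[1,2] = 6/2 = 3.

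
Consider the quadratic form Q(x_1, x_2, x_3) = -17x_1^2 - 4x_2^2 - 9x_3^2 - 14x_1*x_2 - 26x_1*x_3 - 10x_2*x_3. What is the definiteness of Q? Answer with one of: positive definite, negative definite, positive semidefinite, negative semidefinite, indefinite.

Write A = [[-17, -7, -13], [-7, -4, -5], [-13, -5, -9]].
Applying the same elementary operations to the rows and columns of A produces a congruent diagonal matrix with entries -17, -19/17, 20/19.
That gives 1 positive, 2 negative pivots.
Hence Q is indefinite.

indefinite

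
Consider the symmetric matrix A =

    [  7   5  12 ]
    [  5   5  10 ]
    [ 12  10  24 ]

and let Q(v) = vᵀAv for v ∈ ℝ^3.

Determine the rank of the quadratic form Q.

Row-reducing A symmetrically gives the diagonal entries 7, 10/7, 2.
So there are 3 positive pivots.
The rank is the number of nonzero pivots: 3.

3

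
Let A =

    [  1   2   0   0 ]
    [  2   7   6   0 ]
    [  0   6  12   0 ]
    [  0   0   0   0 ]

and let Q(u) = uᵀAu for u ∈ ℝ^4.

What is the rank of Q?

2

Congruent diagonalization of A (simultaneous row and column reduction) yields pivots 1, 3, 0, 0.
So there are 2 positive, 2 zero pivots.
The rank is the number of nonzero pivots: 2.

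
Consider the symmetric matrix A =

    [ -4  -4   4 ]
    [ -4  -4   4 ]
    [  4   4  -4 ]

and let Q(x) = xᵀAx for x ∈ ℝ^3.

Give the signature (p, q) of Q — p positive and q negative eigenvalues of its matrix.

(0, 1)

Congruent diagonalization of A (simultaneous row and column reduction) yields pivots -4, 0, 0.
Counting signs: 1 negative, 2 zero.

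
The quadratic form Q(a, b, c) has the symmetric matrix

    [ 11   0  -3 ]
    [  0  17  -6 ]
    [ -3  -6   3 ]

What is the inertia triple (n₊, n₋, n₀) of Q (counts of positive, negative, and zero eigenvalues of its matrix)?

An LDLᵀ factorisation of A has diagonal entries 11, 17, 12/187.
So there are 3 positive pivots.

(3, 0, 0)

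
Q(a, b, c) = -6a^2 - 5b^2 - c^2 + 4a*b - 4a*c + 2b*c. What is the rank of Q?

3

Write A = [[-6, 2, -2], [2, -5, 1], [-2, 1, -1]].
Applying the same elementary operations to the rows and columns of A produces a congruent diagonal matrix with entries -6, -13/3, -4/13.
That gives 3 negative pivots.
The rank is the number of nonzero pivots: 3.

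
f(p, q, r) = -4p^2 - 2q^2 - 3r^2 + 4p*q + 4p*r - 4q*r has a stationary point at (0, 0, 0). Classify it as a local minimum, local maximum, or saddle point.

The Hessian at the origin is H = [[-8, 4, 4], [4, -4, -4], [4, -4, -6]].
Symmetric row and column elimination reduces H to a congruent diagonal form with pivots -8, -2, -2.
That gives 3 negative pivots.
H is negative definite, so the origin is a strict local maximum.

local maximum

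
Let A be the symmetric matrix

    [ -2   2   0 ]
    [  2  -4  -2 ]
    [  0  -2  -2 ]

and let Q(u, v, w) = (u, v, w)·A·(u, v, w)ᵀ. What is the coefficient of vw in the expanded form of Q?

-4

The coefficient of vw is A[2,3] + A[3,2] = 2·(-2) = -4.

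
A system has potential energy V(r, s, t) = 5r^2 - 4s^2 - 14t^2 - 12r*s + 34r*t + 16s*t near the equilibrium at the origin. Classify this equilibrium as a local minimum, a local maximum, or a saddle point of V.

saddle point

The Hessian at the origin is H = [[10, -12, 34], [-12, -8, 16], [34, 16, -28]].
Symmetric row and column elimination reduces H to a congruent diagonal form with pivots 10, -112/5, 3/7.
That gives 2 positive, 1 negative pivots.
H is indefinite, so the origin is a saddle point.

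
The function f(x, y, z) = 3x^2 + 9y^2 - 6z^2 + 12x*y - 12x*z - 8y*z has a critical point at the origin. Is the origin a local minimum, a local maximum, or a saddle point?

The Hessian at the origin is H = [[6, 12, -12], [12, 18, -8], [-12, -8, -12]].
Congruent diagonalization of H (simultaneous row and column reduction) yields pivots 6, -6, 20/3.
Counting signs: 2 positive, 1 negative.
H is indefinite, so the origin is a saddle point.

saddle point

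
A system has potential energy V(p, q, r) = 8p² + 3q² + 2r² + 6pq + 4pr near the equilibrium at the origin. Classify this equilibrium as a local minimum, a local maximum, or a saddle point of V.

local minimum

The Hessian at the origin is H = [[16, 6, 4], [6, 6, 0], [4, 0, 4]].
Applying the same elementary operations to the rows and columns of H produces a congruent diagonal matrix with entries 16, 15/4, 12/5.
Counting signs: 3 positive.
H is positive definite, so the origin is a strict local minimum.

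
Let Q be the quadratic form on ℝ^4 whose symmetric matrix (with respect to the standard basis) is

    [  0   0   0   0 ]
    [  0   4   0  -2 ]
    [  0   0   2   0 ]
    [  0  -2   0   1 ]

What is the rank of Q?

Congruent diagonalization of A (simultaneous row and column reduction) yields pivots 0, 4, 2, 0.
Counting signs: 2 positive, 2 zero.
The rank is the number of nonzero pivots: 2.

2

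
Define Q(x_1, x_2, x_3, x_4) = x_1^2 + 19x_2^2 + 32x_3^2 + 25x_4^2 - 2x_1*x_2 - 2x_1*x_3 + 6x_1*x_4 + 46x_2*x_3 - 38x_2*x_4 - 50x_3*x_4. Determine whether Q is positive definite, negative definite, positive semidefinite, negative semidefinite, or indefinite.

The symmetric matrix of Q is A = [[1, -1, -1, 3], [-1, 19, 23, -19], [-1, 23, 32, -25], [3, -19, -25, 25]].
Leading principal minors: Δ_1 = 1, Δ_2 = 18, Δ_3 = 74, Δ_4 = 24.
All leading principal minors are positive, so by Sylvester's criterion Q is positive definite.

positive definite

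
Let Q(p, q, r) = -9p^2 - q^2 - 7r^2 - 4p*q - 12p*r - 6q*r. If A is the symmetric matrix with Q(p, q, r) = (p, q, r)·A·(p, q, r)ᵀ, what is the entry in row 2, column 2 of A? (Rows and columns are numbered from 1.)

-1

The coefficient of q^2 in Q is -1, and that is exactly A[2,2].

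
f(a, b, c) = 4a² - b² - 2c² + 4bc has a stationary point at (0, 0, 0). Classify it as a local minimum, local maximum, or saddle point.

The Hessian at the origin is H = [[8, 0, 0], [0, -2, 4], [0, 4, -4]].
Congruent diagonalization of H (simultaneous row and column reduction) yields pivots 8, -2, 4.
Counting signs: 2 positive, 1 negative.
H is indefinite, so the origin is a saddle point.

saddle point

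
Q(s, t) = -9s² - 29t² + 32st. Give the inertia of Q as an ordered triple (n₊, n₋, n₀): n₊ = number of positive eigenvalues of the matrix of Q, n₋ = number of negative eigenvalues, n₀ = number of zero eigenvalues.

The symmetric matrix is A = [[-9, 16], [16, -29]].
Congruent diagonalization of A (simultaneous row and column reduction) yields pivots -9, -5/9.
Counting signs: 2 negative.

(0, 2, 0)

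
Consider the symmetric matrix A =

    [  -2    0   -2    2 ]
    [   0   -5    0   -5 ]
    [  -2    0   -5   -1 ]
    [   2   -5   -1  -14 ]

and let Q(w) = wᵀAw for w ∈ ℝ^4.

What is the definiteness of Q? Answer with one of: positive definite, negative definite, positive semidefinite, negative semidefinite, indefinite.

negative definite

Leading principal minors: Δ_1 = -2, Δ_2 = 10, Δ_3 = -30, Δ_4 = 120.
The signs alternate starting with Δ_1 < 0, so by Sylvester's criterion Q is negative definite.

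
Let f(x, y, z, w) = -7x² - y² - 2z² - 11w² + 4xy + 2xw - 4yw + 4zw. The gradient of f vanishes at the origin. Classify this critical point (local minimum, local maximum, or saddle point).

local maximum

The Hessian at the origin is H = [[-14, 4, 0, 2], [4, -2, 0, -4], [0, 0, -4, 4], [2, -4, 4, -22]].
An LDLᵀ factorisation of H has diagonal entries -14, -6/7, -4, -4.
So there are 4 negative pivots.
H is negative definite, so the origin is a strict local maximum.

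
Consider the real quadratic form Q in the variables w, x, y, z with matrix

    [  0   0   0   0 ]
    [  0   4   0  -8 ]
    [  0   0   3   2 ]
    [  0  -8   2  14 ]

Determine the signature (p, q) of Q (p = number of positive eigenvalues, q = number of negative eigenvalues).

(2, 1)

Row-reducing A symmetrically gives the diagonal entries 0, 4, 3, -10/3.
Counting signs: 2 positive, 1 negative, 1 zero.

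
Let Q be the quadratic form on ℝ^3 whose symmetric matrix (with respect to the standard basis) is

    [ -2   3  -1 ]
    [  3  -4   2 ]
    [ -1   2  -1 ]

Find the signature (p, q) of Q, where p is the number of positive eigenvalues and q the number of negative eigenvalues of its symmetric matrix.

Row-reducing A symmetrically gives the diagonal entries -2, 1/2, -1.
That gives 1 positive, 2 negative pivots.

(1, 2)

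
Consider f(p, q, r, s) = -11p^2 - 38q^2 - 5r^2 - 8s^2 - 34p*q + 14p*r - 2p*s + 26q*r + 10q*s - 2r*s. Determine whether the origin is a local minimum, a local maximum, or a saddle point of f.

The Hessian at the origin is H = [[-22, -34, 14, -2], [-34, -76, 26, 10], [14, 26, -10, -2], [-2, 10, -2, -16]].
Applying the same elementary operations to the rows and columns of H produces a congruent diagonal matrix with entries -22, -258/11, -12/43, -6.
So there are 4 negative pivots.
H is negative definite, so the origin is a strict local maximum.

local maximum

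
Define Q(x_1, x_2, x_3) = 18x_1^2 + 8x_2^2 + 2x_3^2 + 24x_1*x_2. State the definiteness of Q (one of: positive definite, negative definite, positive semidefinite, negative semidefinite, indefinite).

The associated matrix is A = [[18, 12, 0], [12, 8, 0], [0, 0, 2]].
Symmetric row and column elimination reduces A to a congruent diagonal form with pivots 18, 0, 2.
So there are 2 positive, 1 zero pivots.
Hence Q is positive semidefinite.

positive semidefinite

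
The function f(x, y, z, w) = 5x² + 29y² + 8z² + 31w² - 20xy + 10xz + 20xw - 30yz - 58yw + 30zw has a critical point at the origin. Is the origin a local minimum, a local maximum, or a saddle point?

local minimum

The Hessian at the origin is H = [[10, -20, 10, 20], [-20, 58, -30, -58], [10, -30, 16, 30], [20, -58, 30, 62]].
Applying the same elementary operations to the rows and columns of H produces a congruent diagonal matrix with entries 10, 18, 4/9, 4.
Counting signs: 4 positive.
H is positive definite, so the origin is a strict local minimum.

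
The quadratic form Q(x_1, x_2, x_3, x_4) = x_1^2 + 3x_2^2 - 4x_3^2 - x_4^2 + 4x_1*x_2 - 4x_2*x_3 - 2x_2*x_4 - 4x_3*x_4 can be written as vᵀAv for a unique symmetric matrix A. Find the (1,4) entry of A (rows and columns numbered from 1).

0

The coefficient of x_1·x_4 in Q is 0. For a symmetric A this equals A[1,4] + A[4,1] = 2·A[1,4].
So A[1,4] = 0/2 = 0.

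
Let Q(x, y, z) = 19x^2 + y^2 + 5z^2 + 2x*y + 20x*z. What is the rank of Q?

The associated matrix is A = [[19, 1, 10], [1, 1, 0], [10, 0, 5]].
Row-reducing A symmetrically gives the diagonal entries 19, 18/19, -5/9.
That gives 2 positive, 1 negative pivots.
The rank is the number of nonzero pivots: 3.

3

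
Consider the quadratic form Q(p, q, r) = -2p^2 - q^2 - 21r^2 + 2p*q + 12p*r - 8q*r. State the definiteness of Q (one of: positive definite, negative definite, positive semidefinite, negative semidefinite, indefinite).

negative definite

The symmetric matrix of Q is A = [[-2, 1, 6], [1, -1, -4], [6, -4, -21]].
Leading principal minors: Δ_1 = -2, Δ_2 = 1, Δ_3 = -1.
The signs alternate starting with Δ_1 < 0, so by Sylvester's criterion Q is negative definite.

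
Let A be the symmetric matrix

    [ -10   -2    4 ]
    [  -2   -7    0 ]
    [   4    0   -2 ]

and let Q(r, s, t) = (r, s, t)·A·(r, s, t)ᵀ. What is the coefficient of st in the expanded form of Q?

The coefficient of st is A[2,3] + A[3,2] = 2·0 = 0.

0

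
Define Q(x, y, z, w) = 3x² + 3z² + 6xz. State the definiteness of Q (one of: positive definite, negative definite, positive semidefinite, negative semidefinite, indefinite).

Write A = [[3, 0, 3, 0], [0, 0, 0, 0], [3, 0, 3, 0], [0, 0, 0, 0]].
Row-reducing A symmetrically gives the diagonal entries 3, 0, 0, 0.
So there are 1 positive, 3 zero pivots.
Hence Q is positive semidefinite.

positive semidefinite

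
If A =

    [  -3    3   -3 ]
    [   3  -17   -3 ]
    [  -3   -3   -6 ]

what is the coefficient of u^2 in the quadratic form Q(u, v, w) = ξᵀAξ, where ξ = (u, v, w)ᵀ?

-3

The coefficient of u^2 is the diagonal entry A[1,1] = -3.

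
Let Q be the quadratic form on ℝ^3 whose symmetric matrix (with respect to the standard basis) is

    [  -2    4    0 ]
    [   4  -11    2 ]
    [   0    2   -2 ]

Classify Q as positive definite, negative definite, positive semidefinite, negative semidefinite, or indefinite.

Applying the same elementary operations to the rows and columns of A produces a congruent diagonal matrix with entries -2, -3, -2/3.
That gives 3 negative pivots.
Hence Q is negative definite.

negative definite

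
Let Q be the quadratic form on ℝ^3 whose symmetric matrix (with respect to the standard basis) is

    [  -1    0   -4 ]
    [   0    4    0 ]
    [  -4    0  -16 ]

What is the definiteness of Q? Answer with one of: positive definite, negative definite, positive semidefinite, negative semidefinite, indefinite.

Row-reducing A symmetrically gives the diagonal entries -1, 4, 0.
That gives 1 positive, 1 negative, 1 zero pivots.
Hence Q is indefinite.

indefinite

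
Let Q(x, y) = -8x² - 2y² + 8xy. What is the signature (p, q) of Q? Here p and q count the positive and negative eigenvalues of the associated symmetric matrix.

The symmetric matrix is A = [[-8, 4], [4, -2]].
Congruent diagonalization of A (simultaneous row and column reduction) yields pivots -8, 0.
Counting signs: 1 negative, 1 zero.

(0, 1)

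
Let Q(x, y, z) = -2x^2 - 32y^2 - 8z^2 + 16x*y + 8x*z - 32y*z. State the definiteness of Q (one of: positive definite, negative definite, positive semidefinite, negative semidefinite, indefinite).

negative semidefinite

The associated matrix is A = [[-2, 8, 4], [8, -32, -16], [4, -16, -8]].
Congruent diagonalization of A (simultaneous row and column reduction) yields pivots -2, 0, 0.
Counting signs: 1 negative, 2 zero.
Hence Q is negative semidefinite.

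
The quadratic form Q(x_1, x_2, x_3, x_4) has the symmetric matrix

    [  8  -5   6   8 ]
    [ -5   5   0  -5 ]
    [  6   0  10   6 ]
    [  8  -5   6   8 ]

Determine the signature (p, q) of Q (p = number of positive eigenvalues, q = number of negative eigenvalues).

Row-reducing A symmetrically gives the diagonal entries 8, 15/8, -2, 0.
That gives 2 positive, 1 negative, 1 zero pivots.

(2, 1)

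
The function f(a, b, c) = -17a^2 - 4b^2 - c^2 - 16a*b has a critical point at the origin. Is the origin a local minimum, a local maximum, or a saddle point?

The Hessian at the origin is H = [[-34, -16, 0], [-16, -8, 0], [0, 0, -2]].
Applying the same elementary operations to the rows and columns of H produces a congruent diagonal matrix with entries -34, -8/17, -2.
So there are 3 negative pivots.
H is negative definite, so the origin is a strict local maximum.

local maximum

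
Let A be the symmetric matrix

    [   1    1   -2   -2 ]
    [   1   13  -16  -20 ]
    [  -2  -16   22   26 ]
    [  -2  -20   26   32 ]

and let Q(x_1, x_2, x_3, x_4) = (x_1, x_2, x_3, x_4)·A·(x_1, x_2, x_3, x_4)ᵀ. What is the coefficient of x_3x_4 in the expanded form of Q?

52

The coefficient of x_3x_4 is A[3,4] + A[4,3] = 2·26 = 52.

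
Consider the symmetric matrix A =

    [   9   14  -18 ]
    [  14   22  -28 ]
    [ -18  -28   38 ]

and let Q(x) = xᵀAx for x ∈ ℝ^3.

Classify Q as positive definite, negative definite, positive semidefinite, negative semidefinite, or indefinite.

positive definite

An LDLᵀ factorisation of A has diagonal entries 9, 2/9, 2.
So there are 3 positive pivots.
Hence Q is positive definite.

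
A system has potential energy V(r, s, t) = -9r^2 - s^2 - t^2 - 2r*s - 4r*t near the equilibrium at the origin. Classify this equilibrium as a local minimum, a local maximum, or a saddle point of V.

The Hessian at the origin is H = [[-18, -2, -4], [-2, -2, 0], [-4, 0, -2]].
Applying the same elementary operations to the rows and columns of H produces a congruent diagonal matrix with entries -18, -16/9, -1.
So there are 3 negative pivots.
H is negative definite, so the origin is a strict local maximum.

local maximum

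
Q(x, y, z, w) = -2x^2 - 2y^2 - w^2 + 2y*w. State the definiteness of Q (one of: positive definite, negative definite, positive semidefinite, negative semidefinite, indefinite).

The associated matrix is A = [[-2, 0, 0, 0], [0, -2, 0, 1], [0, 0, 0, 0], [0, 1, 0, -1]].
Congruent diagonalization of A (simultaneous row and column reduction) yields pivots -2, -2, 0, -1/2.
Counting signs: 3 negative, 1 zero.
Hence Q is negative semidefinite.

negative semidefinite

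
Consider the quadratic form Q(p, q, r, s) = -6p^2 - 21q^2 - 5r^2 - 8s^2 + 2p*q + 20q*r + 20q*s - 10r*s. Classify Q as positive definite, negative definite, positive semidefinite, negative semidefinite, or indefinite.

negative definite

Write A = [[-6, 1, 0, 0], [1, -21, 10, 10], [0, 10, -5, -5], [0, 10, -5, -8]].
Congruent diagonalization of A (simultaneous row and column reduction) yields pivots -6, -125/6, -1/5, -3.
Counting signs: 4 negative.
Hence Q is negative definite.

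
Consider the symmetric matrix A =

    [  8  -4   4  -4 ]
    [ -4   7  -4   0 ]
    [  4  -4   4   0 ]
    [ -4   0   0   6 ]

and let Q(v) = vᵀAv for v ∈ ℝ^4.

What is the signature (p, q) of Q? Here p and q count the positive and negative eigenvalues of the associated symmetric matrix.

Symmetric row and column elimination reduces A to a congruent diagonal form with pivots 8, 5, 6/5, 2.
So there are 4 positive pivots.

(4, 0)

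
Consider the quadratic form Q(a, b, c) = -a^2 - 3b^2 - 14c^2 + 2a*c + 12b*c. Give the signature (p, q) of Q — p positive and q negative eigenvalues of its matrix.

Write A = [[-1, 0, 1], [0, -3, 6], [1, 6, -14]].
Congruent diagonalization of A (simultaneous row and column reduction) yields pivots -1, -3, -1.
That gives 3 negative pivots.

(0, 3)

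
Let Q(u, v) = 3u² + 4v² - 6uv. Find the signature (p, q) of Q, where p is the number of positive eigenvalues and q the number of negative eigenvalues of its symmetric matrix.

Write A = [[3, -3], [-3, 4]].
An LDLᵀ factorisation of A has diagonal entries 3, 1.
That gives 2 positive pivots.

(2, 0)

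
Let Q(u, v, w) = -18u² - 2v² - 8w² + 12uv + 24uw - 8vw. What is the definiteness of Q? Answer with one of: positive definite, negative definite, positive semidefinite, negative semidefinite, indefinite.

negative semidefinite

Write A = [[-18, 6, 12], [6, -2, -4], [12, -4, -8]].
Applying the same elementary operations to the rows and columns of A produces a congruent diagonal matrix with entries -18, 0, 0.
So there are 1 negative, 2 zero pivots.
Hence Q is negative semidefinite.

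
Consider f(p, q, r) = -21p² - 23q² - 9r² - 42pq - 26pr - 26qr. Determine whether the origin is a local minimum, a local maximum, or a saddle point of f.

The Hessian at the origin is H = [[-42, -42, -26], [-42, -46, -26], [-26, -26, -18]].
Applying the same elementary operations to the rows and columns of H produces a congruent diagonal matrix with entries -42, -4, -40/21.
That gives 3 negative pivots.
H is negative definite, so the origin is a strict local maximum.

local maximum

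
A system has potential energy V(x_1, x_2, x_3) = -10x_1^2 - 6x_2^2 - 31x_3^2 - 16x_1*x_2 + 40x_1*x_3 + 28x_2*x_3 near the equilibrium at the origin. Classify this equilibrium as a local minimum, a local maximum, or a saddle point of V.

The Hessian at the origin is H = [[-20, -16, 40], [-16, -12, 28], [40, 28, -62]].
An LDLᵀ factorisation of H has diagonal entries -20, 4/5, -2.
That gives 1 positive, 2 negative pivots.
H is indefinite, so the origin is a saddle point.

saddle point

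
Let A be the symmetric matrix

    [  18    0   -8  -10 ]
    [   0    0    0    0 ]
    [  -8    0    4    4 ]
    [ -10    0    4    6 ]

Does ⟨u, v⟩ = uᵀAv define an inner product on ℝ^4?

no

Row-reducing A symmetrically gives the diagonal entries 18, 0, 4/9, 0.
Counting signs: 2 positive, 2 zero.
Hence Q is positive semidefinite.
⟨·,·⟩ is an inner product exactly when A is positive definite.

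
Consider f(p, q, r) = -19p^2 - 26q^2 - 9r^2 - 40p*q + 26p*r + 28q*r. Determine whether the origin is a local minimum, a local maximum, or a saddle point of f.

local maximum

The Hessian at the origin is H = [[-38, -40, 26], [-40, -52, 28], [26, 28, -18]].
Congruent diagonalization of H (simultaneous row and column reduction) yields pivots -38, -188/19, -8/47.
So there are 3 negative pivots.
H is negative definite, so the origin is a strict local maximum.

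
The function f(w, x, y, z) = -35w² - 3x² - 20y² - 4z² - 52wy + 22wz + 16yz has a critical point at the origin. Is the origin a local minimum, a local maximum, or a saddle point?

local maximum

The Hessian at the origin is H = [[-70, 0, -52, 22], [0, -6, 0, 0], [-52, 0, -40, 16], [22, 0, 16, -8]].
Row-reducing H symmetrically gives the diagonal entries -70, -6, -48/35, -1.
Counting signs: 4 negative.
H is negative definite, so the origin is a strict local maximum.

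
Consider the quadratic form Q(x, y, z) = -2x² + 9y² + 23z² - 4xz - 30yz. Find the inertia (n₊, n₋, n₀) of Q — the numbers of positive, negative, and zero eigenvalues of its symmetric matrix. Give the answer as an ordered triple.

The symmetric matrix is A = [[-2, 0, -2], [0, 9, -15], [-2, -15, 23]].
Row-reducing A symmetrically gives the diagonal entries -2, 9, 0.
Counting signs: 1 positive, 1 negative, 1 zero.

(1, 1, 1)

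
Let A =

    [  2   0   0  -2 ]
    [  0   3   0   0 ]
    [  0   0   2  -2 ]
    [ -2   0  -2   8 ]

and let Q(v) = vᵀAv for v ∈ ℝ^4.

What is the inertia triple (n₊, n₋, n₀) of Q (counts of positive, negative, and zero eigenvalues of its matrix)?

Row-reducing A symmetrically gives the diagonal entries 2, 3, 2, 4.
Counting signs: 4 positive.

(4, 0, 0)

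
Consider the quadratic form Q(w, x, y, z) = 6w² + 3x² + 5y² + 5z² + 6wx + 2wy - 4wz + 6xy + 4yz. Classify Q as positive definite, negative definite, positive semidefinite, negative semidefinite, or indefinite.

positive definite

The symmetric matrix of Q is A = [[6, 3, 1, -2], [3, 3, 3, 0], [1, 3, 5, 2], [-2, 0, 2, 5]].
Leading principal minors: Δ_1 = 6, Δ_2 = 9, Δ_3 = 6, Δ_4 = 18.
All leading principal minors are positive, so by Sylvester's criterion Q is positive definite.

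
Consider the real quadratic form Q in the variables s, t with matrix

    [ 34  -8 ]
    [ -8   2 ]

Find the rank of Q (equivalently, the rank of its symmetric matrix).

2

Symmetric row and column elimination reduces A to a congruent diagonal form with pivots 34, 2/17.
So there are 2 positive pivots.
The rank is the number of nonzero pivots: 2.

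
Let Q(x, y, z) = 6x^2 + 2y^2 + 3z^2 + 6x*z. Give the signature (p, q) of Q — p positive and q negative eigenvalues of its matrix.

The symmetric matrix is A = [[6, 0, 3], [0, 2, 0], [3, 0, 3]].
Congruent diagonalization of A (simultaneous row and column reduction) yields pivots 6, 2, 3/2.
So there are 3 positive pivots.

(3, 0)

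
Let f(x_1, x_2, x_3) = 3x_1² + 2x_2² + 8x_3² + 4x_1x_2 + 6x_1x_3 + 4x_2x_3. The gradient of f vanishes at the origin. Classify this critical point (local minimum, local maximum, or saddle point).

local minimum

The Hessian at the origin is H = [[6, 4, 6], [4, 4, 4], [6, 4, 16]].
An LDLᵀ factorisation of H has diagonal entries 6, 4/3, 10.
Counting signs: 3 positive.
H is positive definite, so the origin is a strict local minimum.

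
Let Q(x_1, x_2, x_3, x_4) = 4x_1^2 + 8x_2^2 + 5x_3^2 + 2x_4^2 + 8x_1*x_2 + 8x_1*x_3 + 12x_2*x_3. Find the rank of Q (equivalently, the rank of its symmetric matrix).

3

Write A = [[4, 4, 4, 0], [4, 8, 6, 0], [4, 6, 5, 0], [0, 0, 0, 2]].
Symmetric row and column elimination reduces A to a congruent diagonal form with pivots 4, 4, 0, 2.
Counting signs: 3 positive, 1 zero.
The rank is the number of nonzero pivots: 3.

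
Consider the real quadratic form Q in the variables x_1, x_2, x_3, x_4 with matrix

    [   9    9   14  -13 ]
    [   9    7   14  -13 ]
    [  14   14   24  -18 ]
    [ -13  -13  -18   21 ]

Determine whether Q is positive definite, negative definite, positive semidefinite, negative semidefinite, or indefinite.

indefinite

Applying the same elementary operations to the rows and columns of A produces a congruent diagonal matrix with entries 9, -2, 20/9, 0.
Counting signs: 2 positive, 1 negative, 1 zero.
Hence Q is indefinite.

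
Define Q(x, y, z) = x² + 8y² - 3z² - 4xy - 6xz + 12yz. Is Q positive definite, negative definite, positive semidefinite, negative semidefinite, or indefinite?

indefinite

The symmetric matrix is A = [[1, -2, -3], [-2, 8, 6], [-3, 6, -3]].
Applying the same elementary operations to the rows and columns of A produces a congruent diagonal matrix with entries 1, 4, -12.
Counting signs: 2 positive, 1 negative.
Hence Q is indefinite.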